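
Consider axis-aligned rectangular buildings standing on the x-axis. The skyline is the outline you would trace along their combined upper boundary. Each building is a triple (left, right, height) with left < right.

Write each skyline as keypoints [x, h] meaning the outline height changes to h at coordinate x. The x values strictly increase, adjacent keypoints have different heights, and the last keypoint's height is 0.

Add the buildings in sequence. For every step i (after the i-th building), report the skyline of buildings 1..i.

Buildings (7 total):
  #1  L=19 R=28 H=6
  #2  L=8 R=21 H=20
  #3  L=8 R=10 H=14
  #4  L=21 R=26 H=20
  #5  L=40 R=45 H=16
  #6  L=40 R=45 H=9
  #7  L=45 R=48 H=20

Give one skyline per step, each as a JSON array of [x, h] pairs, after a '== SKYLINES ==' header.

== SKYLINES ==
[[19,6],[28,0]]
[[8,20],[21,6],[28,0]]
[[8,20],[21,6],[28,0]]
[[8,20],[26,6],[28,0]]
[[8,20],[26,6],[28,0],[40,16],[45,0]]
[[8,20],[26,6],[28,0],[40,16],[45,0]]
[[8,20],[26,6],[28,0],[40,16],[45,20],[48,0]]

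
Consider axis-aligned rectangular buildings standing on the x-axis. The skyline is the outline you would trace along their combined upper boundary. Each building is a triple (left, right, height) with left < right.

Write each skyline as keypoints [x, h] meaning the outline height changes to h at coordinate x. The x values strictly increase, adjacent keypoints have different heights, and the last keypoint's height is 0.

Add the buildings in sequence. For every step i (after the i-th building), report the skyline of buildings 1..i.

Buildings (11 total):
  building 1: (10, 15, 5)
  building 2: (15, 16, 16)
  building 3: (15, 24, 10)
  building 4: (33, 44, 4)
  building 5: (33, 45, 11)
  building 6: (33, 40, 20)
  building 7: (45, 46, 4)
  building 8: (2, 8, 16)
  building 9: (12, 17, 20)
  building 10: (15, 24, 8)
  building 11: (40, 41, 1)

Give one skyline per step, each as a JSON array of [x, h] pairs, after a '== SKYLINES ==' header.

== SKYLINES ==
[[10,5],[15,0]]
[[10,5],[15,16],[16,0]]
[[10,5],[15,16],[16,10],[24,0]]
[[10,5],[15,16],[16,10],[24,0],[33,4],[44,0]]
[[10,5],[15,16],[16,10],[24,0],[33,11],[45,0]]
[[10,5],[15,16],[16,10],[24,0],[33,20],[40,11],[45,0]]
[[10,5],[15,16],[16,10],[24,0],[33,20],[40,11],[45,4],[46,0]]
[[2,16],[8,0],[10,5],[15,16],[16,10],[24,0],[33,20],[40,11],[45,4],[46,0]]
[[2,16],[8,0],[10,5],[12,20],[17,10],[24,0],[33,20],[40,11],[45,4],[46,0]]
[[2,16],[8,0],[10,5],[12,20],[17,10],[24,0],[33,20],[40,11],[45,4],[46,0]]
[[2,16],[8,0],[10,5],[12,20],[17,10],[24,0],[33,20],[40,11],[45,4],[46,0]]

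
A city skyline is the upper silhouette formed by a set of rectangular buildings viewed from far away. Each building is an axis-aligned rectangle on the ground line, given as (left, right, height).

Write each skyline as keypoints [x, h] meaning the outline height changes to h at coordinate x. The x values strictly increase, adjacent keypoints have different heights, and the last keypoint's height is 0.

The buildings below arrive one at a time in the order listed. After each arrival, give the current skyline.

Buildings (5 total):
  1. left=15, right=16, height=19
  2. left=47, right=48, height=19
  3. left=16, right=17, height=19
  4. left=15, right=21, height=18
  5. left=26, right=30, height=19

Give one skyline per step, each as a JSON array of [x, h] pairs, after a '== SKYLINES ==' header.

== SKYLINES ==
[[15,19],[16,0]]
[[15,19],[16,0],[47,19],[48,0]]
[[15,19],[17,0],[47,19],[48,0]]
[[15,19],[17,18],[21,0],[47,19],[48,0]]
[[15,19],[17,18],[21,0],[26,19],[30,0],[47,19],[48,0]]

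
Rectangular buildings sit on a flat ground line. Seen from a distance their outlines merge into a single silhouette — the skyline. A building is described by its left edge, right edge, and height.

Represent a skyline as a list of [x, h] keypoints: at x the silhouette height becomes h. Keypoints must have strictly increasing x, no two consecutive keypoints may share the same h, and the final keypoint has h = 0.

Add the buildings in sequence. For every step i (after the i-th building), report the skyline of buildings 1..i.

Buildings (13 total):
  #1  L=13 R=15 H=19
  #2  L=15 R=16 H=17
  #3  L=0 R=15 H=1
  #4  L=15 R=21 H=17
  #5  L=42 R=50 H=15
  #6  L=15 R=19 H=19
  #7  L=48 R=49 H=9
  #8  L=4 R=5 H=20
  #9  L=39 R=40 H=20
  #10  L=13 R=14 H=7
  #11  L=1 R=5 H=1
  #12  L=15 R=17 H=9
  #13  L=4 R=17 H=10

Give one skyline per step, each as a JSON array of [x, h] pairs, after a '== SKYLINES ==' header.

== SKYLINES ==
[[13,19],[15,0]]
[[13,19],[15,17],[16,0]]
[[0,1],[13,19],[15,17],[16,0]]
[[0,1],[13,19],[15,17],[21,0]]
[[0,1],[13,19],[15,17],[21,0],[42,15],[50,0]]
[[0,1],[13,19],[19,17],[21,0],[42,15],[50,0]]
[[0,1],[13,19],[19,17],[21,0],[42,15],[50,0]]
[[0,1],[4,20],[5,1],[13,19],[19,17],[21,0],[42,15],[50,0]]
[[0,1],[4,20],[5,1],[13,19],[19,17],[21,0],[39,20],[40,0],[42,15],[50,0]]
[[0,1],[4,20],[5,1],[13,19],[19,17],[21,0],[39,20],[40,0],[42,15],[50,0]]
[[0,1],[4,20],[5,1],[13,19],[19,17],[21,0],[39,20],[40,0],[42,15],[50,0]]
[[0,1],[4,20],[5,1],[13,19],[19,17],[21,0],[39,20],[40,0],[42,15],[50,0]]
[[0,1],[4,20],[5,10],[13,19],[19,17],[21,0],[39,20],[40,0],[42,15],[50,0]]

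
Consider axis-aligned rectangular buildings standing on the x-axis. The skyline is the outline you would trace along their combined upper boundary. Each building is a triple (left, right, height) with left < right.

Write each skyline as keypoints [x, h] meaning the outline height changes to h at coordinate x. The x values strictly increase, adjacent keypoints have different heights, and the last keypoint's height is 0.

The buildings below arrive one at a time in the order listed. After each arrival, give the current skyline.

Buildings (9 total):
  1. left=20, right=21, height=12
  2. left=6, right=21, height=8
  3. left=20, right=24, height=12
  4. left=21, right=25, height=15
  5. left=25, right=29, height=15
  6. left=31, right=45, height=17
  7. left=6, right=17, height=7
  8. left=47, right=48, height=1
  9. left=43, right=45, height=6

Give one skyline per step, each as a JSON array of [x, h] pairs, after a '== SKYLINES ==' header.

== SKYLINES ==
[[20,12],[21,0]]
[[6,8],[20,12],[21,0]]
[[6,8],[20,12],[24,0]]
[[6,8],[20,12],[21,15],[25,0]]
[[6,8],[20,12],[21,15],[29,0]]
[[6,8],[20,12],[21,15],[29,0],[31,17],[45,0]]
[[6,8],[20,12],[21,15],[29,0],[31,17],[45,0]]
[[6,8],[20,12],[21,15],[29,0],[31,17],[45,0],[47,1],[48,0]]
[[6,8],[20,12],[21,15],[29,0],[31,17],[45,0],[47,1],[48,0]]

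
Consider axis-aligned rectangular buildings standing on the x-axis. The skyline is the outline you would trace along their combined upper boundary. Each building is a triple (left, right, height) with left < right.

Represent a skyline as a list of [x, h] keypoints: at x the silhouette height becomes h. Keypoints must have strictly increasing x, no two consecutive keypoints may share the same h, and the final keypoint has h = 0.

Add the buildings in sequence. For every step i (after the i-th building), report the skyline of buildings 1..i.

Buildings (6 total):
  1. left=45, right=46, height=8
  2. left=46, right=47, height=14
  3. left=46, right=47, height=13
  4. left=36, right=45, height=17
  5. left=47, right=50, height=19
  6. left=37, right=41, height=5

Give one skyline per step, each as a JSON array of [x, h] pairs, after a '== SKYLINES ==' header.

== SKYLINES ==
[[45,8],[46,0]]
[[45,8],[46,14],[47,0]]
[[45,8],[46,14],[47,0]]
[[36,17],[45,8],[46,14],[47,0]]
[[36,17],[45,8],[46,14],[47,19],[50,0]]
[[36,17],[45,8],[46,14],[47,19],[50,0]]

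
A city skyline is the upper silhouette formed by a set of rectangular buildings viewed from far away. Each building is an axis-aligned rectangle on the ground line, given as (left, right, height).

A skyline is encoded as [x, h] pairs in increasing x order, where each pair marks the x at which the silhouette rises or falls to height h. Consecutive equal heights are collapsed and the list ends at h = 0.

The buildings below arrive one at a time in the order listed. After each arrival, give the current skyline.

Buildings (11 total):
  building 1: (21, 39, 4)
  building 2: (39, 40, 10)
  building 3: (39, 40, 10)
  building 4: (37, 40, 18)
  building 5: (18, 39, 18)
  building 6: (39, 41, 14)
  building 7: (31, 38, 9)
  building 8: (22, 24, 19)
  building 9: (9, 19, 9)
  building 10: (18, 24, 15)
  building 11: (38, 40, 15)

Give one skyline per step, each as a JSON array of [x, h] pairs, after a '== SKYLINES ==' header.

== SKYLINES ==
[[21,4],[39,0]]
[[21,4],[39,10],[40,0]]
[[21,4],[39,10],[40,0]]
[[21,4],[37,18],[40,0]]
[[18,18],[40,0]]
[[18,18],[40,14],[41,0]]
[[18,18],[40,14],[41,0]]
[[18,18],[22,19],[24,18],[40,14],[41,0]]
[[9,9],[18,18],[22,19],[24,18],[40,14],[41,0]]
[[9,9],[18,18],[22,19],[24,18],[40,14],[41,0]]
[[9,9],[18,18],[22,19],[24,18],[40,14],[41,0]]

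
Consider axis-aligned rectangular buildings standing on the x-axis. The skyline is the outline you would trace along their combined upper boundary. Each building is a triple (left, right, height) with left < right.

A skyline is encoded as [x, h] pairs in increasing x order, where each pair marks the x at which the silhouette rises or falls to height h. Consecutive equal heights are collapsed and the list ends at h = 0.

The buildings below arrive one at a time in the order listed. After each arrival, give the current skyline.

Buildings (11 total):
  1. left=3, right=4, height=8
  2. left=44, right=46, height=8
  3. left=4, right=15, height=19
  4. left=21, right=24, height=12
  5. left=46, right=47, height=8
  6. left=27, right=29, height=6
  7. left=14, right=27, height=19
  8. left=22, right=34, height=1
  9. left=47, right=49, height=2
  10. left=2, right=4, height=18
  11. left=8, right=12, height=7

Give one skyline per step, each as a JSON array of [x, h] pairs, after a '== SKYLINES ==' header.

== SKYLINES ==
[[3,8],[4,0]]
[[3,8],[4,0],[44,8],[46,0]]
[[3,8],[4,19],[15,0],[44,8],[46,0]]
[[3,8],[4,19],[15,0],[21,12],[24,0],[44,8],[46,0]]
[[3,8],[4,19],[15,0],[21,12],[24,0],[44,8],[47,0]]
[[3,8],[4,19],[15,0],[21,12],[24,0],[27,6],[29,0],[44,8],[47,0]]
[[3,8],[4,19],[27,6],[29,0],[44,8],[47,0]]
[[3,8],[4,19],[27,6],[29,1],[34,0],[44,8],[47,0]]
[[3,8],[4,19],[27,6],[29,1],[34,0],[44,8],[47,2],[49,0]]
[[2,18],[4,19],[27,6],[29,1],[34,0],[44,8],[47,2],[49,0]]
[[2,18],[4,19],[27,6],[29,1],[34,0],[44,8],[47,2],[49,0]]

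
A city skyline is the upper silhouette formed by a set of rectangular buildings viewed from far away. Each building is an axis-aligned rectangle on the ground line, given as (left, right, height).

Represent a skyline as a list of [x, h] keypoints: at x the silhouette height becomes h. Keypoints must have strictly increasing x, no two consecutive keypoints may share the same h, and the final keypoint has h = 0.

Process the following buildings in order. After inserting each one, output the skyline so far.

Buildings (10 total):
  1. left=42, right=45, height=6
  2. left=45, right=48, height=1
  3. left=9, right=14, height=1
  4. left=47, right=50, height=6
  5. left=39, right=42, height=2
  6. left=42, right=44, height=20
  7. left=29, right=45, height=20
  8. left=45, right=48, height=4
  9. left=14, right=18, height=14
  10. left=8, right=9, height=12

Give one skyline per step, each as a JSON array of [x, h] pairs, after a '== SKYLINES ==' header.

== SKYLINES ==
[[42,6],[45,0]]
[[42,6],[45,1],[48,0]]
[[9,1],[14,0],[42,6],[45,1],[48,0]]
[[9,1],[14,0],[42,6],[45,1],[47,6],[50,0]]
[[9,1],[14,0],[39,2],[42,6],[45,1],[47,6],[50,0]]
[[9,1],[14,0],[39,2],[42,20],[44,6],[45,1],[47,6],[50,0]]
[[9,1],[14,0],[29,20],[45,1],[47,6],[50,0]]
[[9,1],[14,0],[29,20],[45,4],[47,6],[50,0]]
[[9,1],[14,14],[18,0],[29,20],[45,4],[47,6],[50,0]]
[[8,12],[9,1],[14,14],[18,0],[29,20],[45,4],[47,6],[50,0]]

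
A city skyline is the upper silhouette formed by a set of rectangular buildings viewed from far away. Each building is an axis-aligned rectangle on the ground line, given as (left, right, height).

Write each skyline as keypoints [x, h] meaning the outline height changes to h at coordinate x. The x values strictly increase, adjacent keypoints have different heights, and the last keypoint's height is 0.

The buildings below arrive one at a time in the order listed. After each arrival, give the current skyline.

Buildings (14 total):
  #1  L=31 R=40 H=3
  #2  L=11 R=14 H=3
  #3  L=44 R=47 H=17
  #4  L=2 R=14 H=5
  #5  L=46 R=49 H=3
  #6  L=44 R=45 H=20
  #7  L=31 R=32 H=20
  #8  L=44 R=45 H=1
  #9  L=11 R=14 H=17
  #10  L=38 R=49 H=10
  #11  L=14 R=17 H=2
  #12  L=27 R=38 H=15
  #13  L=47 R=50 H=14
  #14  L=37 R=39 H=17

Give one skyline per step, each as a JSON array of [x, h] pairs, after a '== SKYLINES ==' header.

== SKYLINES ==
[[31,3],[40,0]]
[[11,3],[14,0],[31,3],[40,0]]
[[11,3],[14,0],[31,3],[40,0],[44,17],[47,0]]
[[2,5],[14,0],[31,3],[40,0],[44,17],[47,0]]
[[2,5],[14,0],[31,3],[40,0],[44,17],[47,3],[49,0]]
[[2,5],[14,0],[31,3],[40,0],[44,20],[45,17],[47,3],[49,0]]
[[2,5],[14,0],[31,20],[32,3],[40,0],[44,20],[45,17],[47,3],[49,0]]
[[2,5],[14,0],[31,20],[32,3],[40,0],[44,20],[45,17],[47,3],[49,0]]
[[2,5],[11,17],[14,0],[31,20],[32,3],[40,0],[44,20],[45,17],[47,3],[49,0]]
[[2,5],[11,17],[14,0],[31,20],[32,3],[38,10],[44,20],[45,17],[47,10],[49,0]]
[[2,5],[11,17],[14,2],[17,0],[31,20],[32,3],[38,10],[44,20],[45,17],[47,10],[49,0]]
[[2,5],[11,17],[14,2],[17,0],[27,15],[31,20],[32,15],[38,10],[44,20],[45,17],[47,10],[49,0]]
[[2,5],[11,17],[14,2],[17,0],[27,15],[31,20],[32,15],[38,10],[44,20],[45,17],[47,14],[50,0]]
[[2,5],[11,17],[14,2],[17,0],[27,15],[31,20],[32,15],[37,17],[39,10],[44,20],[45,17],[47,14],[50,0]]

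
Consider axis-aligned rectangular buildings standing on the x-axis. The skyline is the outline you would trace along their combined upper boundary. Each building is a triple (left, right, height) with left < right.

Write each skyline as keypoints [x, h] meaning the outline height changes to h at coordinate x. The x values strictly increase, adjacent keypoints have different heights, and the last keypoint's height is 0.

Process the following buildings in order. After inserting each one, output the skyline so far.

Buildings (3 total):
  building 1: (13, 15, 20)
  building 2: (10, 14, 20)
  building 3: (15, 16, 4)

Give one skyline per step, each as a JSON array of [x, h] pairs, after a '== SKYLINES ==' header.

== SKYLINES ==
[[13,20],[15,0]]
[[10,20],[15,0]]
[[10,20],[15,4],[16,0]]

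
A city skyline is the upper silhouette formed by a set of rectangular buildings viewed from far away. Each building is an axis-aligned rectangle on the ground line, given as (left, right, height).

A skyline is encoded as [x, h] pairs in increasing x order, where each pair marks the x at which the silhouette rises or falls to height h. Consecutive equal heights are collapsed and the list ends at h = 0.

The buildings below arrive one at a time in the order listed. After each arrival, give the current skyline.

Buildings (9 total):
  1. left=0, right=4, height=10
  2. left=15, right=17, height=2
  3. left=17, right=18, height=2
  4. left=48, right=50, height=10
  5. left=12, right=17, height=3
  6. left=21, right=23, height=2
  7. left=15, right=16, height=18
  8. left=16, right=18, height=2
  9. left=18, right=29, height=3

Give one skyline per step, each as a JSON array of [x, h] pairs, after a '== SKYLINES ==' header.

== SKYLINES ==
[[0,10],[4,0]]
[[0,10],[4,0],[15,2],[17,0]]
[[0,10],[4,0],[15,2],[18,0]]
[[0,10],[4,0],[15,2],[18,0],[48,10],[50,0]]
[[0,10],[4,0],[12,3],[17,2],[18,0],[48,10],[50,0]]
[[0,10],[4,0],[12,3],[17,2],[18,0],[21,2],[23,0],[48,10],[50,0]]
[[0,10],[4,0],[12,3],[15,18],[16,3],[17,2],[18,0],[21,2],[23,0],[48,10],[50,0]]
[[0,10],[4,0],[12,3],[15,18],[16,3],[17,2],[18,0],[21,2],[23,0],[48,10],[50,0]]
[[0,10],[4,0],[12,3],[15,18],[16,3],[17,2],[18,3],[29,0],[48,10],[50,0]]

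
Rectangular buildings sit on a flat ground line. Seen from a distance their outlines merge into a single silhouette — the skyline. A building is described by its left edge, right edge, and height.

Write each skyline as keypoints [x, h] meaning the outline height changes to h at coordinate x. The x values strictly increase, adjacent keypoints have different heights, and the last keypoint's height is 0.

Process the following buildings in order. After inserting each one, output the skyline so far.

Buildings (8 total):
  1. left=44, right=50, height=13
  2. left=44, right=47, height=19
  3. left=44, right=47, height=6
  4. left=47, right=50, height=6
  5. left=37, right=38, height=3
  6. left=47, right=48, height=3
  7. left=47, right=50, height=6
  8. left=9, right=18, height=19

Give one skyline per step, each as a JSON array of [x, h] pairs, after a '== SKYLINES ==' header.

== SKYLINES ==
[[44,13],[50,0]]
[[44,19],[47,13],[50,0]]
[[44,19],[47,13],[50,0]]
[[44,19],[47,13],[50,0]]
[[37,3],[38,0],[44,19],[47,13],[50,0]]
[[37,3],[38,0],[44,19],[47,13],[50,0]]
[[37,3],[38,0],[44,19],[47,13],[50,0]]
[[9,19],[18,0],[37,3],[38,0],[44,19],[47,13],[50,0]]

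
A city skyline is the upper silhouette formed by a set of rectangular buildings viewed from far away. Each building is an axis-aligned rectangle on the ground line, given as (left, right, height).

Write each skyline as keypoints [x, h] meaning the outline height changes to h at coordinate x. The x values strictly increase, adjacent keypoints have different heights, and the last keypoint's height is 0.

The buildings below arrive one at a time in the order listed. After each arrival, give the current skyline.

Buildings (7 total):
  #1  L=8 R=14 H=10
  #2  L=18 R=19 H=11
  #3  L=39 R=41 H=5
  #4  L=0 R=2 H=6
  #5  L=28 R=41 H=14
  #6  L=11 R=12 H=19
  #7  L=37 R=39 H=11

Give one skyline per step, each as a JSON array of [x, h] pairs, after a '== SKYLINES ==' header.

== SKYLINES ==
[[8,10],[14,0]]
[[8,10],[14,0],[18,11],[19,0]]
[[8,10],[14,0],[18,11],[19,0],[39,5],[41,0]]
[[0,6],[2,0],[8,10],[14,0],[18,11],[19,0],[39,5],[41,0]]
[[0,6],[2,0],[8,10],[14,0],[18,11],[19,0],[28,14],[41,0]]
[[0,6],[2,0],[8,10],[11,19],[12,10],[14,0],[18,11],[19,0],[28,14],[41,0]]
[[0,6],[2,0],[8,10],[11,19],[12,10],[14,0],[18,11],[19,0],[28,14],[41,0]]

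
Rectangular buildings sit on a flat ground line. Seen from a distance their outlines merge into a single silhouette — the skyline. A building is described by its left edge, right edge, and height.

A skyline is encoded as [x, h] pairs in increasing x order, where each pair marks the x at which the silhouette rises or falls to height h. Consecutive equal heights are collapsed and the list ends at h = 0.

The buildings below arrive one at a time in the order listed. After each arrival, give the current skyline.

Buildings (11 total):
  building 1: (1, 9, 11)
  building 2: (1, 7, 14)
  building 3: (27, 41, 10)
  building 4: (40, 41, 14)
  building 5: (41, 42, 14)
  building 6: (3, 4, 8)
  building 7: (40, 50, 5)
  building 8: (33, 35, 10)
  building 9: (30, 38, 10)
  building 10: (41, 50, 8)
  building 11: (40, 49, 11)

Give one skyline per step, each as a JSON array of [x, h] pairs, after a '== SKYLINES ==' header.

== SKYLINES ==
[[1,11],[9,0]]
[[1,14],[7,11],[9,0]]
[[1,14],[7,11],[9,0],[27,10],[41,0]]
[[1,14],[7,11],[9,0],[27,10],[40,14],[41,0]]
[[1,14],[7,11],[9,0],[27,10],[40,14],[42,0]]
[[1,14],[7,11],[9,0],[27,10],[40,14],[42,0]]
[[1,14],[7,11],[9,0],[27,10],[40,14],[42,5],[50,0]]
[[1,14],[7,11],[9,0],[27,10],[40,14],[42,5],[50,0]]
[[1,14],[7,11],[9,0],[27,10],[40,14],[42,5],[50,0]]
[[1,14],[7,11],[9,0],[27,10],[40,14],[42,8],[50,0]]
[[1,14],[7,11],[9,0],[27,10],[40,14],[42,11],[49,8],[50,0]]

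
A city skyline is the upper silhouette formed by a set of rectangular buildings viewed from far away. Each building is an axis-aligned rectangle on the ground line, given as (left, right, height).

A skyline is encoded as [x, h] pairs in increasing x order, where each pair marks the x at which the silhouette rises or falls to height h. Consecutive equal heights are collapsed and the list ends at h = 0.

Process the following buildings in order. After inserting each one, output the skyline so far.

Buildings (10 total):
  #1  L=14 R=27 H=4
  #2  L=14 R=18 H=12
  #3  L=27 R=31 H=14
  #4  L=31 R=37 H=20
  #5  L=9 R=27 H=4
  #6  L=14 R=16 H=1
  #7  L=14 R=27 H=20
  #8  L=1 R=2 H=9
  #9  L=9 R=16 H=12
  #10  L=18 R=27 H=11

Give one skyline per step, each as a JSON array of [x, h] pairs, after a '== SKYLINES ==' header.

== SKYLINES ==
[[14,4],[27,0]]
[[14,12],[18,4],[27,0]]
[[14,12],[18,4],[27,14],[31,0]]
[[14,12],[18,4],[27,14],[31,20],[37,0]]
[[9,4],[14,12],[18,4],[27,14],[31,20],[37,0]]
[[9,4],[14,12],[18,4],[27,14],[31,20],[37,0]]
[[9,4],[14,20],[27,14],[31,20],[37,0]]
[[1,9],[2,0],[9,4],[14,20],[27,14],[31,20],[37,0]]
[[1,9],[2,0],[9,12],[14,20],[27,14],[31,20],[37,0]]
[[1,9],[2,0],[9,12],[14,20],[27,14],[31,20],[37,0]]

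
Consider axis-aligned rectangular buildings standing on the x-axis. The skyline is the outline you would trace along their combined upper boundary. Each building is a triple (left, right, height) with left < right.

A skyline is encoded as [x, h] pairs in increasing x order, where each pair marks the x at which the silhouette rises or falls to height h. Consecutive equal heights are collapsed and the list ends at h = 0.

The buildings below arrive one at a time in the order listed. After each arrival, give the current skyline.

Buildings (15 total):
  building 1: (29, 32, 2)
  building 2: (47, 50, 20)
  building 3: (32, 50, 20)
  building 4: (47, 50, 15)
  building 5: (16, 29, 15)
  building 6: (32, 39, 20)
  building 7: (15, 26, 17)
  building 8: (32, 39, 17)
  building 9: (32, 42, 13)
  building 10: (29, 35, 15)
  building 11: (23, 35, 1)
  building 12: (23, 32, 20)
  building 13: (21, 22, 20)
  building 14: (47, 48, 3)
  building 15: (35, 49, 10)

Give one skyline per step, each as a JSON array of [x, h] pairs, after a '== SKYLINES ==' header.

== SKYLINES ==
[[29,2],[32,0]]
[[29,2],[32,0],[47,20],[50,0]]
[[29,2],[32,20],[50,0]]
[[29,2],[32,20],[50,0]]
[[16,15],[29,2],[32,20],[50,0]]
[[16,15],[29,2],[32,20],[50,0]]
[[15,17],[26,15],[29,2],[32,20],[50,0]]
[[15,17],[26,15],[29,2],[32,20],[50,0]]
[[15,17],[26,15],[29,2],[32,20],[50,0]]
[[15,17],[26,15],[32,20],[50,0]]
[[15,17],[26,15],[32,20],[50,0]]
[[15,17],[23,20],[50,0]]
[[15,17],[21,20],[22,17],[23,20],[50,0]]
[[15,17],[21,20],[22,17],[23,20],[50,0]]
[[15,17],[21,20],[22,17],[23,20],[50,0]]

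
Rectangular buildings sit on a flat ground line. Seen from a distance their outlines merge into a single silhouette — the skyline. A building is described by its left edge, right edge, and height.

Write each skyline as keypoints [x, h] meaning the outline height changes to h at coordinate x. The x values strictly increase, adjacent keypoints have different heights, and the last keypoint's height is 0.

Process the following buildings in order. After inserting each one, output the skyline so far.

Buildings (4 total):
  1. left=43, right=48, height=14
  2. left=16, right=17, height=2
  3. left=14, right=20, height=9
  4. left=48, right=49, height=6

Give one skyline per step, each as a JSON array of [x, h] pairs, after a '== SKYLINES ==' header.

== SKYLINES ==
[[43,14],[48,0]]
[[16,2],[17,0],[43,14],[48,0]]
[[14,9],[20,0],[43,14],[48,0]]
[[14,9],[20,0],[43,14],[48,6],[49,0]]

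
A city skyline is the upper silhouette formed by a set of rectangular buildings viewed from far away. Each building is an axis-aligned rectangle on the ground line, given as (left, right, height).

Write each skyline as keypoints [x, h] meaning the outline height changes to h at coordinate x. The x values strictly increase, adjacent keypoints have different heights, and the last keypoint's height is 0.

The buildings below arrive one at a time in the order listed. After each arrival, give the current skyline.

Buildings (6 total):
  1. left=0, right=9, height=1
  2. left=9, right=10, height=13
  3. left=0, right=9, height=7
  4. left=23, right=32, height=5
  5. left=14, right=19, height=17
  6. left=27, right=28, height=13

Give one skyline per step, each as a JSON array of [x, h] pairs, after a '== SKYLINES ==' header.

== SKYLINES ==
[[0,1],[9,0]]
[[0,1],[9,13],[10,0]]
[[0,7],[9,13],[10,0]]
[[0,7],[9,13],[10,0],[23,5],[32,0]]
[[0,7],[9,13],[10,0],[14,17],[19,0],[23,5],[32,0]]
[[0,7],[9,13],[10,0],[14,17],[19,0],[23,5],[27,13],[28,5],[32,0]]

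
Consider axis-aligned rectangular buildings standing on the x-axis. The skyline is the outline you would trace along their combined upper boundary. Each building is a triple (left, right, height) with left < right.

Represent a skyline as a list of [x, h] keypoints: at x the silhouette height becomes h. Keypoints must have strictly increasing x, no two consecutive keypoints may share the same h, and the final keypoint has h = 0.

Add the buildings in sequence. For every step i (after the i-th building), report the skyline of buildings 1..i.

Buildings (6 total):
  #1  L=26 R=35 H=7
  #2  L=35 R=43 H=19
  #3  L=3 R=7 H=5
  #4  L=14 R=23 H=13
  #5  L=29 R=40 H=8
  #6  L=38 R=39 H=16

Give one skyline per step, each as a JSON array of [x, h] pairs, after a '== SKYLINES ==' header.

== SKYLINES ==
[[26,7],[35,0]]
[[26,7],[35,19],[43,0]]
[[3,5],[7,0],[26,7],[35,19],[43,0]]
[[3,5],[7,0],[14,13],[23,0],[26,7],[35,19],[43,0]]
[[3,5],[7,0],[14,13],[23,0],[26,7],[29,8],[35,19],[43,0]]
[[3,5],[7,0],[14,13],[23,0],[26,7],[29,8],[35,19],[43,0]]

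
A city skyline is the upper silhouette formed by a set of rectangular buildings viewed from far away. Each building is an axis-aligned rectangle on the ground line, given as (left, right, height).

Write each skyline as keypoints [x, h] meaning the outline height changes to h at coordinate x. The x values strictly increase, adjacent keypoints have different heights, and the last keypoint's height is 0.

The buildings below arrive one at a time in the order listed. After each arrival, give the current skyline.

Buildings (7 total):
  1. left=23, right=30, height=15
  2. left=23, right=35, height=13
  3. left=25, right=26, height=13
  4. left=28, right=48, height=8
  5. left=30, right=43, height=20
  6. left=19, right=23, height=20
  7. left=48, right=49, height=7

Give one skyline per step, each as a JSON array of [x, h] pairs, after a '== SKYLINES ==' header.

== SKYLINES ==
[[23,15],[30,0]]
[[23,15],[30,13],[35,0]]
[[23,15],[30,13],[35,0]]
[[23,15],[30,13],[35,8],[48,0]]
[[23,15],[30,20],[43,8],[48,0]]
[[19,20],[23,15],[30,20],[43,8],[48,0]]
[[19,20],[23,15],[30,20],[43,8],[48,7],[49,0]]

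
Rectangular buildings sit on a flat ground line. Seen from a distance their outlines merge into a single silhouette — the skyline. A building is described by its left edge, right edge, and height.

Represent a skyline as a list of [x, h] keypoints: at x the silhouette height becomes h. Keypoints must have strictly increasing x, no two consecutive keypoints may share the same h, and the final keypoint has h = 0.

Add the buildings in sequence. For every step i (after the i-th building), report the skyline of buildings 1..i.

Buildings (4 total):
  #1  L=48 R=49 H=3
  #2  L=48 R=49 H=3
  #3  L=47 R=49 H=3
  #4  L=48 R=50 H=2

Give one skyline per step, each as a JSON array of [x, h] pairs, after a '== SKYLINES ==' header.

== SKYLINES ==
[[48,3],[49,0]]
[[48,3],[49,0]]
[[47,3],[49,0]]
[[47,3],[49,2],[50,0]]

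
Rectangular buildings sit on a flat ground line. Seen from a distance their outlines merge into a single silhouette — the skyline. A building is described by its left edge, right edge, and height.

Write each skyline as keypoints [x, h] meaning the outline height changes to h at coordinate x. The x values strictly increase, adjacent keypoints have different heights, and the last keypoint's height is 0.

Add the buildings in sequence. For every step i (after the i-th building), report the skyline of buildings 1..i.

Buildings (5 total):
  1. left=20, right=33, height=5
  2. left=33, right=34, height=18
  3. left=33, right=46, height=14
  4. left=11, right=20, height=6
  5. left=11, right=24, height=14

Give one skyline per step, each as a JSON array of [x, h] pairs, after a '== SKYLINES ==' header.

== SKYLINES ==
[[20,5],[33,0]]
[[20,5],[33,18],[34,0]]
[[20,5],[33,18],[34,14],[46,0]]
[[11,6],[20,5],[33,18],[34,14],[46,0]]
[[11,14],[24,5],[33,18],[34,14],[46,0]]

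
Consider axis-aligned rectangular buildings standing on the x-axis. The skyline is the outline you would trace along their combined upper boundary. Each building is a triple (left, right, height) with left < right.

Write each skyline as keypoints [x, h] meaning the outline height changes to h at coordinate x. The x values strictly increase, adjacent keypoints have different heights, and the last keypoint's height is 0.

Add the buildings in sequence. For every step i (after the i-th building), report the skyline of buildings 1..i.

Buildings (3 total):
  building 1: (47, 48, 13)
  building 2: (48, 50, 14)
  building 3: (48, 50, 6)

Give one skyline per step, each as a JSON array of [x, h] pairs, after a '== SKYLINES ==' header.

== SKYLINES ==
[[47,13],[48,0]]
[[47,13],[48,14],[50,0]]
[[47,13],[48,14],[50,0]]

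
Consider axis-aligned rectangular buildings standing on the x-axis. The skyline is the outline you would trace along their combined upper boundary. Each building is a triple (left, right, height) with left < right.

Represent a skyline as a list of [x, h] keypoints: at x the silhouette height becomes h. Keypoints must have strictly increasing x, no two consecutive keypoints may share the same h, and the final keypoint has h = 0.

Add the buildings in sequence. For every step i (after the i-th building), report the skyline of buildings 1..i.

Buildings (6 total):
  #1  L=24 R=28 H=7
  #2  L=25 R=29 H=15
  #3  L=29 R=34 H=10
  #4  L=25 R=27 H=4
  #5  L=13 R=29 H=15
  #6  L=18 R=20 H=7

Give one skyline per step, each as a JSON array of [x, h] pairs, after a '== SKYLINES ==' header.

== SKYLINES ==
[[24,7],[28,0]]
[[24,7],[25,15],[29,0]]
[[24,7],[25,15],[29,10],[34,0]]
[[24,7],[25,15],[29,10],[34,0]]
[[13,15],[29,10],[34,0]]
[[13,15],[29,10],[34,0]]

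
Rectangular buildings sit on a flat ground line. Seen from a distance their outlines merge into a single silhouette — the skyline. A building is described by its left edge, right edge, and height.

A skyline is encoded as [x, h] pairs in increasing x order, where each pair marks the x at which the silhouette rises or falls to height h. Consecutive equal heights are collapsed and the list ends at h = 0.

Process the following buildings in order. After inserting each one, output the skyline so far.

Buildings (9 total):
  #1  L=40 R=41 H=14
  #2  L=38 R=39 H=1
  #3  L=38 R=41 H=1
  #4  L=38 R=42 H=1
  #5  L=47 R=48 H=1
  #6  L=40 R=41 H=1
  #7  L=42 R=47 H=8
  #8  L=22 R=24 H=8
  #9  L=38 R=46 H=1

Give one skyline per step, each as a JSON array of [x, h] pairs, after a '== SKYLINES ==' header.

== SKYLINES ==
[[40,14],[41,0]]
[[38,1],[39,0],[40,14],[41,0]]
[[38,1],[40,14],[41,0]]
[[38,1],[40,14],[41,1],[42,0]]
[[38,1],[40,14],[41,1],[42,0],[47,1],[48,0]]
[[38,1],[40,14],[41,1],[42,0],[47,1],[48,0]]
[[38,1],[40,14],[41,1],[42,8],[47,1],[48,0]]
[[22,8],[24,0],[38,1],[40,14],[41,1],[42,8],[47,1],[48,0]]
[[22,8],[24,0],[38,1],[40,14],[41,1],[42,8],[47,1],[48,0]]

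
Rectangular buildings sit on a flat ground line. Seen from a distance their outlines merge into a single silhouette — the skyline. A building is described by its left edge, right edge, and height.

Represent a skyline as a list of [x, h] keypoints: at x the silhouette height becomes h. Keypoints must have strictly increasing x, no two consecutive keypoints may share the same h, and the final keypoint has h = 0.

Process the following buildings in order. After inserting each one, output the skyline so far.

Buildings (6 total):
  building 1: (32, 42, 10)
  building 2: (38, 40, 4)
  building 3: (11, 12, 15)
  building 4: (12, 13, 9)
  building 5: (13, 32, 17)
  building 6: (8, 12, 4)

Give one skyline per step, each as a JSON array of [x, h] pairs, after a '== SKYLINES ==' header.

== SKYLINES ==
[[32,10],[42,0]]
[[32,10],[42,0]]
[[11,15],[12,0],[32,10],[42,0]]
[[11,15],[12,9],[13,0],[32,10],[42,0]]
[[11,15],[12,9],[13,17],[32,10],[42,0]]
[[8,4],[11,15],[12,9],[13,17],[32,10],[42,0]]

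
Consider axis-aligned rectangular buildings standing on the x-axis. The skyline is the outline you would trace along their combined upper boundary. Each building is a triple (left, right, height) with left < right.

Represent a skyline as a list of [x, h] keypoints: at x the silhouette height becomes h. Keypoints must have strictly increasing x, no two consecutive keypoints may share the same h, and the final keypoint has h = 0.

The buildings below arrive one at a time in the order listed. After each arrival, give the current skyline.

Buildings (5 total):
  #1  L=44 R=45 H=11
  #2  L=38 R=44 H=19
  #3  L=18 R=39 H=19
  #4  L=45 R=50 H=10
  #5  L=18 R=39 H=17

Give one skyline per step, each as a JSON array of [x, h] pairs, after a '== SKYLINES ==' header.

== SKYLINES ==
[[44,11],[45,0]]
[[38,19],[44,11],[45,0]]
[[18,19],[44,11],[45,0]]
[[18,19],[44,11],[45,10],[50,0]]
[[18,19],[44,11],[45,10],[50,0]]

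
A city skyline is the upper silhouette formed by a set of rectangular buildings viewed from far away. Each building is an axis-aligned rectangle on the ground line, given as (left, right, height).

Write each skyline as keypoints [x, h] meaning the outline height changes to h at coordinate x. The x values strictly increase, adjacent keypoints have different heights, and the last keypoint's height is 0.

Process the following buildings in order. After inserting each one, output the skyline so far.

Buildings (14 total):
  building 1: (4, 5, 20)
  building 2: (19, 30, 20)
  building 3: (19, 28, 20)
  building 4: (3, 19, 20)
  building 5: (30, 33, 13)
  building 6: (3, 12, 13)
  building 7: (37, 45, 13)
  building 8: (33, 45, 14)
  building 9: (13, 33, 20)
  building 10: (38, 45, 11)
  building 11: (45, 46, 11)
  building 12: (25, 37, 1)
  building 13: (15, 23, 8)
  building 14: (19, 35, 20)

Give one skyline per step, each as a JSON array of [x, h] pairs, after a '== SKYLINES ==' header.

== SKYLINES ==
[[4,20],[5,0]]
[[4,20],[5,0],[19,20],[30,0]]
[[4,20],[5,0],[19,20],[30,0]]
[[3,20],[30,0]]
[[3,20],[30,13],[33,0]]
[[3,20],[30,13],[33,0]]
[[3,20],[30,13],[33,0],[37,13],[45,0]]
[[3,20],[30,13],[33,14],[45,0]]
[[3,20],[33,14],[45,0]]
[[3,20],[33,14],[45,0]]
[[3,20],[33,14],[45,11],[46,0]]
[[3,20],[33,14],[45,11],[46,0]]
[[3,20],[33,14],[45,11],[46,0]]
[[3,20],[35,14],[45,11],[46,0]]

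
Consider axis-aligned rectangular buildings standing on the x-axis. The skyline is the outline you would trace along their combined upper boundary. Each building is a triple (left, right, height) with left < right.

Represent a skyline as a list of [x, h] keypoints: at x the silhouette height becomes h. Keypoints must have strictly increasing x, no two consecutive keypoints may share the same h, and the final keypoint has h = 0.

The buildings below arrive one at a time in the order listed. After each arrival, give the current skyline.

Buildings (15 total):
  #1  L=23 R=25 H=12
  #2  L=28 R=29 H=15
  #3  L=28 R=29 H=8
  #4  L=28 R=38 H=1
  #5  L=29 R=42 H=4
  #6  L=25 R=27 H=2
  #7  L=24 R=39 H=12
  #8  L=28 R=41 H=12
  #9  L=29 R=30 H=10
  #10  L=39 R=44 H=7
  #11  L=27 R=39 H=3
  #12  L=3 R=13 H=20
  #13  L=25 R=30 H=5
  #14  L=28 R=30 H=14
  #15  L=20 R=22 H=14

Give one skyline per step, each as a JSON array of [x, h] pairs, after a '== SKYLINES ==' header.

== SKYLINES ==
[[23,12],[25,0]]
[[23,12],[25,0],[28,15],[29,0]]
[[23,12],[25,0],[28,15],[29,0]]
[[23,12],[25,0],[28,15],[29,1],[38,0]]
[[23,12],[25,0],[28,15],[29,4],[42,0]]
[[23,12],[25,2],[27,0],[28,15],[29,4],[42,0]]
[[23,12],[28,15],[29,12],[39,4],[42,0]]
[[23,12],[28,15],[29,12],[41,4],[42,0]]
[[23,12],[28,15],[29,12],[41,4],[42,0]]
[[23,12],[28,15],[29,12],[41,7],[44,0]]
[[23,12],[28,15],[29,12],[41,7],[44,0]]
[[3,20],[13,0],[23,12],[28,15],[29,12],[41,7],[44,0]]
[[3,20],[13,0],[23,12],[28,15],[29,12],[41,7],[44,0]]
[[3,20],[13,0],[23,12],[28,15],[29,14],[30,12],[41,7],[44,0]]
[[3,20],[13,0],[20,14],[22,0],[23,12],[28,15],[29,14],[30,12],[41,7],[44,0]]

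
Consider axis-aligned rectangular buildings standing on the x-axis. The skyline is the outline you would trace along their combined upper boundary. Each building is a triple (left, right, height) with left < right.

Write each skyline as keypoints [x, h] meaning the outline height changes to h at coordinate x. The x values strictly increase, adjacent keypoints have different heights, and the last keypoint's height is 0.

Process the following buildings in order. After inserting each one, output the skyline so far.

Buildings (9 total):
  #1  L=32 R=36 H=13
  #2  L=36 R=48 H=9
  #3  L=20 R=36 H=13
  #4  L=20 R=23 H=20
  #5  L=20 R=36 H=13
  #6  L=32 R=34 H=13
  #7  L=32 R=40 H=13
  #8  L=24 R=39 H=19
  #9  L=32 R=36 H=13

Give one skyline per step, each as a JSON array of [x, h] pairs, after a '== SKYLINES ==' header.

== SKYLINES ==
[[32,13],[36,0]]
[[32,13],[36,9],[48,0]]
[[20,13],[36,9],[48,0]]
[[20,20],[23,13],[36,9],[48,0]]
[[20,20],[23,13],[36,9],[48,0]]
[[20,20],[23,13],[36,9],[48,0]]
[[20,20],[23,13],[40,9],[48,0]]
[[20,20],[23,13],[24,19],[39,13],[40,9],[48,0]]
[[20,20],[23,13],[24,19],[39,13],[40,9],[48,0]]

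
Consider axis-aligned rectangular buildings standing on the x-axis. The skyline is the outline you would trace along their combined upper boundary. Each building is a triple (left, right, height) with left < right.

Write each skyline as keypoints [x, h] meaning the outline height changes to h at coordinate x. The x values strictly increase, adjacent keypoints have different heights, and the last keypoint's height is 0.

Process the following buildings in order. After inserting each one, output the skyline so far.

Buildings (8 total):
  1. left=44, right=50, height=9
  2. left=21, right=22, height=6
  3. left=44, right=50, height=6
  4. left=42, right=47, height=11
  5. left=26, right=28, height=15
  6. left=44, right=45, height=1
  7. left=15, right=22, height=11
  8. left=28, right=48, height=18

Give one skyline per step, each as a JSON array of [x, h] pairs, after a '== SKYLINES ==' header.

== SKYLINES ==
[[44,9],[50,0]]
[[21,6],[22,0],[44,9],[50,0]]
[[21,6],[22,0],[44,9],[50,0]]
[[21,6],[22,0],[42,11],[47,9],[50,0]]
[[21,6],[22,0],[26,15],[28,0],[42,11],[47,9],[50,0]]
[[21,6],[22,0],[26,15],[28,0],[42,11],[47,9],[50,0]]
[[15,11],[22,0],[26,15],[28,0],[42,11],[47,9],[50,0]]
[[15,11],[22,0],[26,15],[28,18],[48,9],[50,0]]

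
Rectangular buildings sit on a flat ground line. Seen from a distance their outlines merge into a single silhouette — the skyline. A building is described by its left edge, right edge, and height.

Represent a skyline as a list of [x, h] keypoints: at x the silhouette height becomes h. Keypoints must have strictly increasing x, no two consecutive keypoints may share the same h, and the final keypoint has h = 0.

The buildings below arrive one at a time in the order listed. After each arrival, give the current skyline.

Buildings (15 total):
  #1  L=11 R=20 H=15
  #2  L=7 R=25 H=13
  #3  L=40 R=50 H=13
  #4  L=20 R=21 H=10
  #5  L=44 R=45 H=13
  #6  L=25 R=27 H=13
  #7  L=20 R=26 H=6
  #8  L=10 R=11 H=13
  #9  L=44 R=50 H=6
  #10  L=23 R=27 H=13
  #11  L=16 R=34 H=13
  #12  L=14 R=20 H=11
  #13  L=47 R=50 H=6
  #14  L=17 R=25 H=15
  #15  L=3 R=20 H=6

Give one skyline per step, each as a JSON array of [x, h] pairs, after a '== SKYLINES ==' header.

== SKYLINES ==
[[11,15],[20,0]]
[[7,13],[11,15],[20,13],[25,0]]
[[7,13],[11,15],[20,13],[25,0],[40,13],[50,0]]
[[7,13],[11,15],[20,13],[25,0],[40,13],[50,0]]
[[7,13],[11,15],[20,13],[25,0],[40,13],[50,0]]
[[7,13],[11,15],[20,13],[27,0],[40,13],[50,0]]
[[7,13],[11,15],[20,13],[27,0],[40,13],[50,0]]
[[7,13],[11,15],[20,13],[27,0],[40,13],[50,0]]
[[7,13],[11,15],[20,13],[27,0],[40,13],[50,0]]
[[7,13],[11,15],[20,13],[27,0],[40,13],[50,0]]
[[7,13],[11,15],[20,13],[34,0],[40,13],[50,0]]
[[7,13],[11,15],[20,13],[34,0],[40,13],[50,0]]
[[7,13],[11,15],[20,13],[34,0],[40,13],[50,0]]
[[7,13],[11,15],[25,13],[34,0],[40,13],[50,0]]
[[3,6],[7,13],[11,15],[25,13],[34,0],[40,13],[50,0]]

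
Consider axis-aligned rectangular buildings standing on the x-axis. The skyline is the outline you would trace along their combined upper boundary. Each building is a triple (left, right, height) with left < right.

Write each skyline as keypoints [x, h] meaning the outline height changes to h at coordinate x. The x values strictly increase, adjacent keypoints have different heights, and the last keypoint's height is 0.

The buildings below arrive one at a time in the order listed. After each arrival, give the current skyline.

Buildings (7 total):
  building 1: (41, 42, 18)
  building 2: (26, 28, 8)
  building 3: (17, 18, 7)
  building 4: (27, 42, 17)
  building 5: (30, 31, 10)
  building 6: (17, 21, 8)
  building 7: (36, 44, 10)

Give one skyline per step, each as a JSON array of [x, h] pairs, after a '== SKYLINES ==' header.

== SKYLINES ==
[[41,18],[42,0]]
[[26,8],[28,0],[41,18],[42,0]]
[[17,7],[18,0],[26,8],[28,0],[41,18],[42,0]]
[[17,7],[18,0],[26,8],[27,17],[41,18],[42,0]]
[[17,7],[18,0],[26,8],[27,17],[41,18],[42,0]]
[[17,8],[21,0],[26,8],[27,17],[41,18],[42,0]]
[[17,8],[21,0],[26,8],[27,17],[41,18],[42,10],[44,0]]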